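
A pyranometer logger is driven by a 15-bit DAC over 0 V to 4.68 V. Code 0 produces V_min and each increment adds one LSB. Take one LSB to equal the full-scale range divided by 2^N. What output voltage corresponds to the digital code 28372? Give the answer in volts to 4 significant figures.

Span = 4.68 V. LSB = 4.68 V / 2^15.
V_out = 0 + 28372 × (4.68/32768) V
      = 0 V + 4.05215 V = 4.05215 V.

4.052 V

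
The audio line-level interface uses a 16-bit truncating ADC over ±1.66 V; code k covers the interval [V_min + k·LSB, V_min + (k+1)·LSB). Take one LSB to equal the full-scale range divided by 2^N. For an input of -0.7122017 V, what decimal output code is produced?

The full-scale span is 1.66 − (-1.66) = 3.32 V. LSB = 3.32 V / 2^16 ≈ 50.66 µV.
(V_in − V_min) × 2^16/range = (-0.7122017 − (-1.66)) × 65536/3.32 = 18709.310.
Floor → code = 18709.

18709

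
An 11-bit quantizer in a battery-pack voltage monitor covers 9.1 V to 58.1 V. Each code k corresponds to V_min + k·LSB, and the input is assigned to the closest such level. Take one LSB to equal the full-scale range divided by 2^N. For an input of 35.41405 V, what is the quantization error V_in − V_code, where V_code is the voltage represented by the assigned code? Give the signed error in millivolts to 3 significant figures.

−4.31 mV

Range = 58.1 − (9.1) = 49 V. LSB = 49 V / 2^11 ≈ 23.93 mV.
Position in LSBs: (35.41405 − (9.1)) × 2048/49 = 1099.8199; rounding gives k = 1100.
V_code = 9.1 + (1100/2048) × 49 = 35.41835938 V.
Error = V_in − V_code = 35.41405 − (35.41835938) = −4.31 mV.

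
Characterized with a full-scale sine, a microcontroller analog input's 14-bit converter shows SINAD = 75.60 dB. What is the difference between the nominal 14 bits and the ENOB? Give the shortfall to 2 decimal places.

Effective bits = (75.60 − 1.76)/6.02 = 12.2658.
Shortfall = 14 − 12.2658 = 1.7342 bits.

1.73 bits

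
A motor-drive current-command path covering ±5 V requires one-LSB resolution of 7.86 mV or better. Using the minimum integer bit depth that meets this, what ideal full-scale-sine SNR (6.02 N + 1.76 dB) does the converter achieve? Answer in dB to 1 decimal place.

68.0 dB

Full-scale range = 5 V − (-5 V) = 10 V.
Required number of levels: 10/7.86 mV = 1272.3; smallest N with 2^N ≥ that is 11.
Ideal SNR at N = 11: 6.02·11 + 1.76 = 68.0 dB.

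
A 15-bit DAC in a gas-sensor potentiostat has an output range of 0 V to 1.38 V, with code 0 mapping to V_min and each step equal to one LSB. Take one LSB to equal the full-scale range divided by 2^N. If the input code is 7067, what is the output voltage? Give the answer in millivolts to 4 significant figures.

297.6 mV

Range is 1.38 V. LSB = 1.38 V / 2^15.
V_out = V_min + code × LSB = 0 V + 7067 × 1.38 V / 32768
      = 0 + 0.297621 = 0.297621 V.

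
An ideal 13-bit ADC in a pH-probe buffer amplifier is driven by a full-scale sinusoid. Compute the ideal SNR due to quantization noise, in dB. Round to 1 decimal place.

80.0 dB

6.02(13) + 1.76 = 78.26 + 1.76 = 80.02 dB.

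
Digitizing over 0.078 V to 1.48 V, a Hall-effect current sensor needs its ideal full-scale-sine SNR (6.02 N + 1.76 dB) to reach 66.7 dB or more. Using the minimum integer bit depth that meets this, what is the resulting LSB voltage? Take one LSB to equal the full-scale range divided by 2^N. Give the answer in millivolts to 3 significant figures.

0.685 mV

Span: 1.48 V − (0.078 V) = 1.402 V.
N ≥ (66.7 − 1.76)/6.02 = 10.787 → N_min = 11.
One LSB is 1.402 V / 2048 = 0.685 mV.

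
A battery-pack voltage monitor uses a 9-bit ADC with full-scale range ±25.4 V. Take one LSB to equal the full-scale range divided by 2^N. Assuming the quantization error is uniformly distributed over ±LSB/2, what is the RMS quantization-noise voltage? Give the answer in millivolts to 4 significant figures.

The full-scale span is 25.4 − (-25.4) = 50.8 V.
One LSB is 50.8 V / 512 = 99.2188 mV.
V_rms = LSB/√12 = 99.2188 mV / √12 = 28.64 mV.

28.64 mV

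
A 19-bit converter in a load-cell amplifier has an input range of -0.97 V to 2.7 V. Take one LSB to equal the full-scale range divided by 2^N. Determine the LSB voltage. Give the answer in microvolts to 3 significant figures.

The full-scale span is 2.7 − (-0.97) = 3.67 V.
2^19 = 524288 levels.
LSB = 3.67 V / 2^19 = 7.00 µV.

7.00 µV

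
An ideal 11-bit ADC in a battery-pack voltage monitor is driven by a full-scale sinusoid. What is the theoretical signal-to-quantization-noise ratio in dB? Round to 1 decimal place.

Ideal quantization SNR: 6.02 × 11 + 1.76 dB = 68.0 dB.

68.0 dB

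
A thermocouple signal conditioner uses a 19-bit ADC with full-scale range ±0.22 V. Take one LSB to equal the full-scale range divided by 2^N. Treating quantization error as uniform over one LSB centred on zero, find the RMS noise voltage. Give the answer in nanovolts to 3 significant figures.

242 nV

The full-scale span is 0.22 − (-0.22) = 0.44 V.
One LSB is 0.44 V / 524288 = 0.83923 µV.
For a uniform distribution on [−LSB/2, +LSB/2], V_rms = LSB/√12 = 0.83923 µV/3.4641 = 242 nV.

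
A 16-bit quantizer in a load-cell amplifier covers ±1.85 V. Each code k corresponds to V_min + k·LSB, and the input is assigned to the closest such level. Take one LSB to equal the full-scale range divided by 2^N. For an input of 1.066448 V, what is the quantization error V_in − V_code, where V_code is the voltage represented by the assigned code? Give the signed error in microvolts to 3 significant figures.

Range = 1.85 − (-1.85) = 3.7 V. LSB = 3.7 V / 2^16 ≈ 56.46 µV.
(1.066448 − (-1.85)) / LSB = 2.916448 × 65536/3.7 = 51657.3881. Nearest integer: k = 51657.
V_code = -1.85 + (51657/65536) × 3.7 = 1.0664260864 V.
Error = V_in − V_code = 1.066448 − (1.0664260864) = +21.9 µV.

+21.9 µV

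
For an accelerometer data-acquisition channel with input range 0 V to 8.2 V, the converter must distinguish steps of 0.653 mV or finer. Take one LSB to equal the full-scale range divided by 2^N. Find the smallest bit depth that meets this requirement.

V_FS = 8.2 V.
Need 2^N ≥ 8.2 V / 0.653 mV = 12560 → N_min = 14.

14 bits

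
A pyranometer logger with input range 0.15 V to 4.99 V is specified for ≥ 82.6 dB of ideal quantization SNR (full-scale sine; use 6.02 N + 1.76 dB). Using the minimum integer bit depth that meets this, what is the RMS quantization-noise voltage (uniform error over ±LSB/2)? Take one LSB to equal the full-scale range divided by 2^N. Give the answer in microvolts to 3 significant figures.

Full-scale range = 4.99 V − (0.15 V) = 4.84 V.
Solving 6.02 N ≥ 82.6 − 1.76: N ≥ 13.429. Round up → N = 14.
Step size = 4.84/16384 V = 295.41 µV.
V_rms = LSB/√12 = 85.3 µV.

85.3 µV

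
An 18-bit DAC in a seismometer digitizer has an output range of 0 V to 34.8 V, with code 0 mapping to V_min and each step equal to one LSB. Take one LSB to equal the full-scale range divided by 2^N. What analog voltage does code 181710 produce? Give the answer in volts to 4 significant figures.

Full-scale range = 34.8 V. LSB = 34.8 V / 2^18.
V_out = 0 + 181710 × (34.8/262144) V
      = 0 + 24.1223 = 24.1223 V.

24.12 V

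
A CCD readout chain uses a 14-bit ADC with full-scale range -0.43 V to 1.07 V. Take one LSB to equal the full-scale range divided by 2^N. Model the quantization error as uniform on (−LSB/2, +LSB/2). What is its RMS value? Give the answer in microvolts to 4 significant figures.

26.43 µV

Full-scale range = 1.07 V − (-0.43 V) = 1.5 V.
LSB = 1.5 V / 2^14 = 91.5527 µV.
V_rms = LSB/√12 = 91.5527 µV / √12 = 26.43 µV.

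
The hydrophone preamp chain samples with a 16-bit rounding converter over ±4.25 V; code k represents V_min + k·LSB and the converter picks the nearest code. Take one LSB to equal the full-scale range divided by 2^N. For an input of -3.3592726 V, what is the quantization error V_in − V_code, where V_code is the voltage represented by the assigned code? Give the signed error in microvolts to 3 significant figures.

The full-scale span is 4.25 − (-4.25) = 8.5 V. LSB = 8.5 V / 2^16 ≈ 129.7 µV.
(-3.3592726 − (-4.25)) / LSB = 0.8907274 × 65536/8.5 = 6867.6130. Nearest integer: k = 6868.
V_code = V_min + k × range/2^16 = -4.25 + 6868 × 8.5/65536 = -3.3592224121 V.
Error = V_in − V_code = -3.3592726 − (-3.3592224121) = −50.2 µV.

−50.2 µV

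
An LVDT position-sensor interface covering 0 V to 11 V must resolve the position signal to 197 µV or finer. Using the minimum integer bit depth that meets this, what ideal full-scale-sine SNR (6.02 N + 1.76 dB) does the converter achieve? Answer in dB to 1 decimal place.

98.1 dB

Range is 11 V.
Need 2^N ≥ 11 V / 197 µV = 55840 → N_min = 16.
SNR = 6.02 × 16 + 1.76 = 98.08 dB.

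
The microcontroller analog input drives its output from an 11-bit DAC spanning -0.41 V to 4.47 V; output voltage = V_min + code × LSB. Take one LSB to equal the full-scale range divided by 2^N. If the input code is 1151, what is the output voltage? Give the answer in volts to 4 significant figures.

The full-scale span is 4.47 − (-0.41) = 4.88 V. LSB = 4.88 V / 2^11.
V_out = V_min + code × LSB = -0.41 V + 1151 × 4.88 V / 2048
      = -0.41 V + 2.74262 V = 2.33262 V.

2.333 V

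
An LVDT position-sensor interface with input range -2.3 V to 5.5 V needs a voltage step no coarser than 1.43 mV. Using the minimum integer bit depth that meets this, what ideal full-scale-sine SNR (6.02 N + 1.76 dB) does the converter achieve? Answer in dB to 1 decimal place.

Span: 5.5 V − (-2.3 V) = 7.8 V.
Levels needed ≥ 7.8/1.43 mV = 5455. 2^13 = 8192 suffices, so N_min = 13.
SNR = 6.02 × 13 + 1.76 = 80.02 dB.

80.0 dB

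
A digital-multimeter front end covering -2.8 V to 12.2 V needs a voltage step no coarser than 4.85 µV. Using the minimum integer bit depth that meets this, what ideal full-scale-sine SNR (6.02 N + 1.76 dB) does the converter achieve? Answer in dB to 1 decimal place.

The full-scale span is 12.2 − (-2.8) = 15 V.
Need 2^N ≥ 15 V / 4.85 µV = 3.093e6 → N_min = 22.
SNR = 6.02 × 22 + 1.76 = 134.20 dB.

134.2 dB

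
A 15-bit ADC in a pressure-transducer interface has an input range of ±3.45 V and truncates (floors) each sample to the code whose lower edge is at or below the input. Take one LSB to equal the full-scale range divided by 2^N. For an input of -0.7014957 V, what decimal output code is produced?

Span: 3.45 V − (-3.45 V) = 6.9 V. LSB = 6.9 V / 2^15 ≈ 210.6 µV.
V_in − V_min = -0.7014957 − (-3.45) = 2.7485043 V.
Divide by LSB: 2.7485043 × 32768/6.9 = 13052.6071.
Truncating gives code 13052.

13052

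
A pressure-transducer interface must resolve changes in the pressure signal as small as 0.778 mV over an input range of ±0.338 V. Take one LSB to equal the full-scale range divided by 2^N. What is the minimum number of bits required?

Span: 0.338 V − (-0.338 V) = 0.676 V.
0.676 V / 0.778 mV = 868.9. Since 2^9 = 512 and 2^10 = 1024, N = 10.

10 bits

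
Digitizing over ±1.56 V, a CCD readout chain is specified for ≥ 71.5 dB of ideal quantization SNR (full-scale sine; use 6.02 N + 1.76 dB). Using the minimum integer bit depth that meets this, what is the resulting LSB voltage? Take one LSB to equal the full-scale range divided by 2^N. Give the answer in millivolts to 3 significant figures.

0.762 mV

Range = 1.56 − (-1.56) = 3.12 V.
Required N = ⌈(71.5 − 1.76)/6.02⌉ = ⌈11.585⌉ = 12.
LSB = 3.12 V ÷ 2^12 = 3.12/4096 V = 0.762 mV.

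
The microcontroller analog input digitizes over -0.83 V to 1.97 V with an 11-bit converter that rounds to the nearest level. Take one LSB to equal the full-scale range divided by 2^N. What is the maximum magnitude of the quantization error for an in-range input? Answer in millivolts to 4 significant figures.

0.6836 mV

Span: 1.97 V − (-0.83 V) = 2.8 V.
Step size = 2.8/2048 V = 1.36719 mV.
A rounding quantizer has |error| ≤ LSB/2 = 0.6836 mV.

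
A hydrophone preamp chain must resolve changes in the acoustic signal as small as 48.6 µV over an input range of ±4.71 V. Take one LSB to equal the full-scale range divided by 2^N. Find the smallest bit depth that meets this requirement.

18 bits

Range = 4.71 − (-4.71) = 9.42 V.
9.42 V / 48.6 µV = 193800. Since 2^17 = 131072 and 2^18 = 262144, N = 18.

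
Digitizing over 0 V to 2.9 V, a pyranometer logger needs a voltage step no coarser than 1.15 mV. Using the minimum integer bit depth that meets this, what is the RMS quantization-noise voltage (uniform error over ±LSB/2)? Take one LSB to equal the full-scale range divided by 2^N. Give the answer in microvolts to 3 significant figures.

204 µV

Full-scale range = 2.9 V.
2.9 V / 1.15 mV = 2522. Since 2^11 = 2048 and 2^12 = 4096, N = 12.
One LSB is 2.9 V / 4096 = 0.70801 mV.
V_rms = LSB/√12 = 204 µV.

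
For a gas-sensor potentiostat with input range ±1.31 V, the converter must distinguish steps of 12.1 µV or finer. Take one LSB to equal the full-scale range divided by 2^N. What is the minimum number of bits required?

Span: 1.31 V − (-1.31 V) = 2.62 V.
Need 2^N ≥ 2.62 V / 12.1 µV = 216500 → N_min = 18.

18 bits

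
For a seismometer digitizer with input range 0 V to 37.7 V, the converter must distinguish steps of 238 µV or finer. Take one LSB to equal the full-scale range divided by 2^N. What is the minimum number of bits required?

Full-scale range = 37.7 V.
Need 2^N ≥ 37.7 V / 238 µV = 158400 → N_min = 18.

18 bits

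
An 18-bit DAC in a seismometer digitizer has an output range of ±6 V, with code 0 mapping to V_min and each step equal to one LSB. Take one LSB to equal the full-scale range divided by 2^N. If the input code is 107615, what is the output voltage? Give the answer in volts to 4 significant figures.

-1.074 V

Span: 6 V − (-6 V) = 12 V. LSB = 12 V / 2^18.
V_out = V_min + code × LSB = -6 V + 107615 × 12 V / 262144
      = -6 + 4.92622 = -1.07378 V.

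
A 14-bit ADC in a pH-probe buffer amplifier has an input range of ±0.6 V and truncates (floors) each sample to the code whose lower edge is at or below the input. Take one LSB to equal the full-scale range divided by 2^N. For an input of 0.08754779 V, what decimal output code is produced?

9387

The full-scale span is 0.6 − (-0.6) = 1.2 V. LSB = 1.2 V / 2^14 ≈ 73.24 µV.
V_in − V_min = 0.08754779 − (-0.6) = 0.68754779 V.
Divide by LSB: 0.68754779 × 16384/1.2 = 9387.3192.
Truncating gives code 9387.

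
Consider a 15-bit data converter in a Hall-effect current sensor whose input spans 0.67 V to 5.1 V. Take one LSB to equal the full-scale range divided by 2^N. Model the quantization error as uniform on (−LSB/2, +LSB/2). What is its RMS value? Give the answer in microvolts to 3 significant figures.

Range = 5.1 − (0.67) = 4.43 V.
Step size = 4.43/32768 V = 135.19 µV.
V_rms = LSB/√12 = 135.19 µV / √12 = 39.0 µV.

39.0 µV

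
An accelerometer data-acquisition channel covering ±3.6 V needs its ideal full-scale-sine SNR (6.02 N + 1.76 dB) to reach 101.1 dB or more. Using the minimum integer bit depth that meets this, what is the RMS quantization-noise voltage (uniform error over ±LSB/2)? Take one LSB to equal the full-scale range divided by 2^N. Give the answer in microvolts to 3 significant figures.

15.9 µV

Span: 3.6 V − (-3.6 V) = 7.2 V.
N ≥ (101.1 − 1.76)/6.02 = 16.502 → N_min = 17.
One LSB is 7.2 V / 131072 = 54.932 µV.
V_rms = LSB/√12 = 15.9 µV.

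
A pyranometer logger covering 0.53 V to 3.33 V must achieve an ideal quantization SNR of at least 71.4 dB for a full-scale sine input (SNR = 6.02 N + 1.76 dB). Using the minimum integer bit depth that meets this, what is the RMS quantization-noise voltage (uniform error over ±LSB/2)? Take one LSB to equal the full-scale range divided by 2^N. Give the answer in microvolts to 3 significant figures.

The full-scale span is 3.33 − (0.53) = 2.8 V.
Required N = ⌈(71.4 − 1.76)/6.02⌉ = ⌈11.568⌉ = 12.
LSB = 2.8 V ÷ 2^12 = 2.8/4096 V = 0.68359 mV.
σ_q = LSB/√12 = 0.68359 mV/3.4641 = 197 µV.

197 µV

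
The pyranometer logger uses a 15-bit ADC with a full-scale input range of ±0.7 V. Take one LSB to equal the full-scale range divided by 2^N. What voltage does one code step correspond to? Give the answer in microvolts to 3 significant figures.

42.7 µV

Range = 0.7 − (-0.7) = 1.4 V.
2^15 = 32768 levels.
Step size = 1.4/32768 V = 42.7 µV.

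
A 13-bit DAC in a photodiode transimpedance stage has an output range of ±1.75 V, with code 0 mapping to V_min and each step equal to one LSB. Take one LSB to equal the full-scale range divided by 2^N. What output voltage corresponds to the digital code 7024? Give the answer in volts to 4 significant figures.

1.251 V

Range = 1.75 − (-1.75) = 3.5 V. LSB = 3.5 V / 2^13.
V_out = V_min + code × LSB = -1.75 V + 7024 × 3.5 V / 8192
      = -1.75 V + 3.00098 V = 1.25098 V.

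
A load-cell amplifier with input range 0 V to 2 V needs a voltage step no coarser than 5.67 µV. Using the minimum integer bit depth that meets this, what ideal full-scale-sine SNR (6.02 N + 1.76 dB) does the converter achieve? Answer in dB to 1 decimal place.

Full-scale range = 2 V.
Need 2^N ≥ 2 V / 5.67 µV = 352700 → N_min = 19.
6.02(19) + 1.76 = 116.14 dB.

116.1 dB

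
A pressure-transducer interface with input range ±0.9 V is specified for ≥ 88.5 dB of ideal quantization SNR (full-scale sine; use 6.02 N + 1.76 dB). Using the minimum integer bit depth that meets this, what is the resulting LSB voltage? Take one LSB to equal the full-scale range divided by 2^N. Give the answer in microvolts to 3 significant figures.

Range = 0.9 − (-0.9) = 1.8 V.
6.02 N + 1.76 ≥ 88.5 gives N ≥ 14.409, so the minimum integer is 15.
LSB = 1.8 V / 2^15 = 54.9 µV.

54.9 µV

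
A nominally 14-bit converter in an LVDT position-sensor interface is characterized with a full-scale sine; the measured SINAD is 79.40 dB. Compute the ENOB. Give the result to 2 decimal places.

12.90 bits

Inverting SNR = 6.02 N + 1.76: N_eff = (79.40 − 1.76)/6.02 = 12.8970.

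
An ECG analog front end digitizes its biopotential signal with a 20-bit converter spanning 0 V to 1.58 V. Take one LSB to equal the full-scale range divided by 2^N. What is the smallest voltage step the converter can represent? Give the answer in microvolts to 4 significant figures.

Range is 1.58 V.
Number of codes = 2^20 = 1048576.
LSB = 1.58 V ÷ 2^20 = 1.58/1048576 V = 1.507 µV.

1.507 µV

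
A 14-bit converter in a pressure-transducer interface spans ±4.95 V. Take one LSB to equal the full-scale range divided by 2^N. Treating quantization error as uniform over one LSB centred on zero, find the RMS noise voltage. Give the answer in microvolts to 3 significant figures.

174 µV

Span: 4.95 V − (-4.95 V) = 9.9 V.
Step size = 9.9/16384 V = 0.60425 mV.
RMS of a uniform error over width LSB is LSB/√12 = 174 µV.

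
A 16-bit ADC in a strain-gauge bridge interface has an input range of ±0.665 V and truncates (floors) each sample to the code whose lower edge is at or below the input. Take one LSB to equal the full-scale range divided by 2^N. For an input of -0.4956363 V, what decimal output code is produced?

8345

Range = 0.665 − (-0.665) = 1.33 V. LSB = 1.33 V / 2^16 ≈ 20.29 µV.
V_in − V_min = -0.4956363 − (-0.665) = 0.1693637 V.
Divide by LSB: 0.1693637 × 65536/1.33 = 8345.4282.
Truncating gives code 8345.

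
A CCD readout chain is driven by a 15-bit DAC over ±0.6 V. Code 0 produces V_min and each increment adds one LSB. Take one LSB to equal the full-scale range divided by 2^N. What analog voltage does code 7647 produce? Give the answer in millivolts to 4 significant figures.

The full-scale span is 0.6 − (-0.6) = 1.2 V. LSB = 1.2 V / 2^15.
V_out = V_min + code × LSB = -0.6 V + 7647 × 1.2 V / 32768
      = -0.6 + 0.280042 = -0.319958 V.

-320.0 mV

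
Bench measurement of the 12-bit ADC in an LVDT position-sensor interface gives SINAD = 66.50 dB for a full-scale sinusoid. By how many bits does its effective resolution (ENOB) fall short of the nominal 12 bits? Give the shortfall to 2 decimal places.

1.25 bits

ENOB = (SINAD − 1.76)/6.02 = (66.50 − 1.76)/6.02 = 10.7542 bits.
Shortfall = 12 − 10.7542 = 1.2458 bits.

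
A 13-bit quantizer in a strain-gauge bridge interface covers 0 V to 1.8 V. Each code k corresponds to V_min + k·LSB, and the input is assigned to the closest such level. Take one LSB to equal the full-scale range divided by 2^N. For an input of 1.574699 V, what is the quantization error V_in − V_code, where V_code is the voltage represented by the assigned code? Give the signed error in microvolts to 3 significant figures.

Span = 1.8 V. LSB = 1.8 V / 2^13 ≈ 219.7 µV.
Position in LSBs: (1.574699 − (0)) × 8192/1.8 = 7166.6301; rounding gives k = 7167.
V_code = 0 + (7167/8192) × 1.8 = 1.574780273 V.
Error = V_in − V_code = 1.574699 − (1.574780273) = −81.3 µV.

−81.3 µV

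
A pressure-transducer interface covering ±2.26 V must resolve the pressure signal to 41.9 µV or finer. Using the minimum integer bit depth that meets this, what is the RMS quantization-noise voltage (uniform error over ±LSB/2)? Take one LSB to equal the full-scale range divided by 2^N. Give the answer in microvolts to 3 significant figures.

9.95 µV

Range = 2.26 − (-2.26) = 4.52 V.
Levels needed ≥ 4.52/41.9 µV = 107900. 2^17 = 131072 suffices, so N_min = 17.
LSB = 4.52 V / 2^17 = 34.485 µV.
RMS noise = LSB/√12 = 9.95 µV.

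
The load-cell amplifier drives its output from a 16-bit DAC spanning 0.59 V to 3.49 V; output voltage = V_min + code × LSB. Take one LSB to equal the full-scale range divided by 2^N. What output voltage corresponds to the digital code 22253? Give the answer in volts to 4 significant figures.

Full-scale range = 3.49 V − (0.59 V) = 2.9 V. LSB = 2.9 V / 2^16.
Output = V_min + (22253/65536) × range = 0.59 + 0.339554 × 2.9 V
      = 0.59 + 0.984706 = 1.57471 V.

1.575 V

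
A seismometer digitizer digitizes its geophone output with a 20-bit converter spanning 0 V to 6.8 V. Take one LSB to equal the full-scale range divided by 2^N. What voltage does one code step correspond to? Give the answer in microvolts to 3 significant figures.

Full-scale range = 6.8 V.
There are 2^20 = 1048576 steps.
LSB = 6.8 V / 2^20 = 6.48 µV.

6.48 µV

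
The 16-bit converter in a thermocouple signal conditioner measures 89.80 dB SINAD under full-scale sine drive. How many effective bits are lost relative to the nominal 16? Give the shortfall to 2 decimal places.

ENOB = (SINAD − 1.76)/6.02 = (89.80 − 1.76)/6.02 = 14.6246 bits.
Shortfall = 16 − 14.6246 = 1.3754 bits.

1.38 bits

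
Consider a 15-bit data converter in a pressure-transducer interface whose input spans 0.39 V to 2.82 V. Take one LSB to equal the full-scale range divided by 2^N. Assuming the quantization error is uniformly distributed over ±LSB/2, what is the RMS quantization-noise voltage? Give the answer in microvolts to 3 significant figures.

Span: 2.82 V − (0.39 V) = 2.43 V.
LSB = 2.43 V ÷ 2^15 = 2.43/32768 V = 74.158 µV.
RMS of a uniform error over width LSB is LSB/√12 = 21.4 µV.

21.4 µV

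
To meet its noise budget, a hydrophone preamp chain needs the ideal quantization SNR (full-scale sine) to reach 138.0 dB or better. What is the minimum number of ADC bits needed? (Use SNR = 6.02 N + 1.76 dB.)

23 bits

6.02 N + 1.76 ≥ 138.0 gives N ≥ 22.631, so the minimum integer is 23.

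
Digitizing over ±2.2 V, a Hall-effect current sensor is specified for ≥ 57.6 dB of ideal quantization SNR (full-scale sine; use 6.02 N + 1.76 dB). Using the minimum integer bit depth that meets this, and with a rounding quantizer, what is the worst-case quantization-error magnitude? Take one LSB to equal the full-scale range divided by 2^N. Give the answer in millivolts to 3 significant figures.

The full-scale span is 2.2 − (-2.2) = 4.4 V.
Required N = ⌈(57.6 − 1.76)/6.02⌉ = ⌈9.276⌉ = 10.
LSB = 4.4 V / 2^10 = 4.2969 mV.
Half an LSB is 2.15 mV.

2.15 mV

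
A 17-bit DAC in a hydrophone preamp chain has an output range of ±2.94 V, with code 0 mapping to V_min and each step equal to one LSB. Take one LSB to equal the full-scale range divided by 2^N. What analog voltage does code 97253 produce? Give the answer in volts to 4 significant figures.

The full-scale span is 2.94 − (-2.94) = 5.88 V. LSB = 5.88 V / 2^17.
Output = V_min + (97253/131072) × range = -2.94 + 0.741982 × 5.88 V
      = -2.94 + 4.36285 = 1.42285 V.

1.423 V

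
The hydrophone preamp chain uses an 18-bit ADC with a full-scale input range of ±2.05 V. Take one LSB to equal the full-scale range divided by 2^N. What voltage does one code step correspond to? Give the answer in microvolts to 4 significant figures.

15.64 µV

Full-scale range = 2.05 V − (-2.05 V) = 4.1 V.
There are 2^18 = 262144 steps.
Step size = 4.1/262144 V = 15.64 µV.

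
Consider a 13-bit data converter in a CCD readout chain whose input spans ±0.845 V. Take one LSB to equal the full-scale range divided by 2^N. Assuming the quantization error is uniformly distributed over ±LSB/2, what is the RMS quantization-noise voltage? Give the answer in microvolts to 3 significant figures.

59.6 µV

Span: 0.845 V − (-0.845 V) = 1.69 V.
One LSB is 1.69 V / 8192 = 206.30 µV.
σ_q = LSB/√12 = 206.30 µV/3.4641 = 59.6 µV.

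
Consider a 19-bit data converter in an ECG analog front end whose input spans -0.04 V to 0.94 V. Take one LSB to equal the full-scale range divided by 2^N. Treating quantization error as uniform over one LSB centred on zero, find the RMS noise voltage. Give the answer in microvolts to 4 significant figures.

Span: 0.94 V − (-0.04 V) = 0.98 V.
LSB = 0.98 V / 2^19 = 1.86920 µV.
σ_q = LSB/√12 = 1.86920 µV/3.4641 = 0.5396 µV.

0.5396 µV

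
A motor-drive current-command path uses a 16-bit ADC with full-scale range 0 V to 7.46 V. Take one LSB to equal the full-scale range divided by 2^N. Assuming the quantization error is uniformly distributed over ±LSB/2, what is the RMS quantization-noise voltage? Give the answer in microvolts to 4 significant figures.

Span = 7.46 V.
LSB = 7.46 V / 2^16 = 113.831 µV.
σ_q = LSB/√12 = 113.831 µV/3.4641 = 32.86 µV.

32.86 µV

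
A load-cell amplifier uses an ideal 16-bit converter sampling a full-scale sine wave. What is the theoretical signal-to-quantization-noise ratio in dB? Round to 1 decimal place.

98.1 dB

6.02(16) + 1.76 = 96.32 + 1.76 = 98.08 dB.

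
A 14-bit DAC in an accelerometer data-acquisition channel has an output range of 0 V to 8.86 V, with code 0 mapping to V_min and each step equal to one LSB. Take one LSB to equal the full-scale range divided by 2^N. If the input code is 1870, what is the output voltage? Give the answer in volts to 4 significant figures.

Span = 8.86 V. LSB = 8.86 V / 2^14.
V_out = V_min + code × LSB = 0 V + 1870 × 8.86 V / 16384
      = 0 V + 1.01124 V = 1.01124 V.

1.011 V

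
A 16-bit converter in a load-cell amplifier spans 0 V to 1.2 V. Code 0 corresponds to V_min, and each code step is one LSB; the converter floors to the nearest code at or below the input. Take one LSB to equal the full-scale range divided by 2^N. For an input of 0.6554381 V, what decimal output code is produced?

Span = 1.2 V. LSB = 1.2 V / 2^16 ≈ 18.31 µV.
code = ⌊(V_in − V_min)/LSB⌋ = ⌊(V_in − V_min) × 2^16 / range⌋
     = ⌊(0.6554381 − (0)) × 65536 / 1.2⌋ = ⌊0.6554381 × 65536/1.2⌋
     = ⌊35795.659⌋ = 35795.

35795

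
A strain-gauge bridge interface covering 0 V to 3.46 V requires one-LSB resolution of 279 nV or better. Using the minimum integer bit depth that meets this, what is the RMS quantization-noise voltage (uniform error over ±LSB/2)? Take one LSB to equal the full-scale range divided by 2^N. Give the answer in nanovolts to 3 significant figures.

Full-scale range = 3.46 V.
Need 2^N ≥ 3.46 V / 279 nV = 1.240e7 → N_min = 24.
One LSB is 3.46 V / 16777216 = 206.23 nV.
V_rms = LSB/√12 = 59.5 nV.

59.5 nV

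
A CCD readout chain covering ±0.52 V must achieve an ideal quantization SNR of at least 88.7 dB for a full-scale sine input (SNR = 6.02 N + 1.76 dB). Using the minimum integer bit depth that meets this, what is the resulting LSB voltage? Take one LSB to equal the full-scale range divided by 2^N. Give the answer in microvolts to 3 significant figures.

Range = 0.52 − (-0.52) = 1.04 V.
Required N = ⌈(88.7 − 1.76)/6.02⌉ = ⌈14.442⌉ = 15.
One LSB is 1.04 V / 32768 = 31.7 µV.

31.7 µV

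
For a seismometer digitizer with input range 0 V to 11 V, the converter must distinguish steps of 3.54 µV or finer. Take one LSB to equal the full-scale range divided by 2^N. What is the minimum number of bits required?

22 bits

Full-scale range = 11 V.
Need 2^N ≥ 11 V / 3.54 µV = 3.107e6 → N_min = 22.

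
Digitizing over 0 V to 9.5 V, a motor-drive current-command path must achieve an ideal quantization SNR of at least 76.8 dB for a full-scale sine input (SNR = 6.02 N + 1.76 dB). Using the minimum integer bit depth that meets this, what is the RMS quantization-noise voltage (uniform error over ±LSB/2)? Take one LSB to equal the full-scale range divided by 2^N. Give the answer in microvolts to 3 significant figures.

335 µV

Range is 9.5 V.
N ≥ (76.8 − 1.76)/6.02 = 12.465 → N_min = 13.
LSB = 9.5 V / 2^13 = 1.1597 mV.
V_rms = LSB/√12 = 335 µV.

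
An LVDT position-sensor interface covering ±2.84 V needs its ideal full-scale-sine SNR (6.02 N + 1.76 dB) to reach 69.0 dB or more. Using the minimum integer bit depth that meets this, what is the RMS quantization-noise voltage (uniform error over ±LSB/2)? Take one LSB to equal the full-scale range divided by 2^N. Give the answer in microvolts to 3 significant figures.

Range = 2.84 − (-2.84) = 5.68 V.
Required N = ⌈(69.0 − 1.76)/6.02⌉ = ⌈11.169⌉ = 12.
One LSB is 5.68 V / 4096 = 1.3867 mV.
σ_q = LSB/√12 = 1.3867 mV/3.4641 = 400 µV.

400 µV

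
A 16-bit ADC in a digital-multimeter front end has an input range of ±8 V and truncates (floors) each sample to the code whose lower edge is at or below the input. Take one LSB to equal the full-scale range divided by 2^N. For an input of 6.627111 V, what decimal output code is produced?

Span: 8 V − (-8 V) = 16 V. LSB = 16 V / 2^16 ≈ 244.1 µV.
(V_in − V_min) × 2^16/range = (6.627111 − (-8)) × 65536/16 = 59912.647.
Floor → code = 59912.

59912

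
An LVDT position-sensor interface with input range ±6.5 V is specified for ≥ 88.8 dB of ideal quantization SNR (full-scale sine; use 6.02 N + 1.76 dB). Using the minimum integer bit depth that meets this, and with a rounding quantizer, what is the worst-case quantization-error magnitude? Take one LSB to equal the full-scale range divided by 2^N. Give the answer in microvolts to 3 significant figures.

198 µV

Span: 6.5 V − (-6.5 V) = 13 V.
Required N = ⌈(88.8 − 1.76)/6.02⌉ = ⌈14.458⌉ = 15.
Step size = 13/32768 V = 396.73 µV.
Half an LSB is 198 µV.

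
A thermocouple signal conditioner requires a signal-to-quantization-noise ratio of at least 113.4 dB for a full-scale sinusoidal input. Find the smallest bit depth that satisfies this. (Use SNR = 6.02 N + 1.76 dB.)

19 bits

Required N = ⌈(113.4 − 1.76)/6.02⌉ = ⌈18.545⌉ = 19.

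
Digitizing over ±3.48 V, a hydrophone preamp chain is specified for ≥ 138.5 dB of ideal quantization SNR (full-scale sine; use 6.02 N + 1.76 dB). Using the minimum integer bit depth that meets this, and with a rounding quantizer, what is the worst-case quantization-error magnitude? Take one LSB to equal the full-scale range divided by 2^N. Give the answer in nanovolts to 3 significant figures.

415 nV

Full-scale range = 3.48 V − (-3.48 V) = 6.96 V.
6.02 N + 1.76 ≥ 138.5 gives N ≥ 22.714, so the minimum integer is 23.
Step size = 6.96/8388608 V = 0.82970 µV.
Half an LSB is 415 nV.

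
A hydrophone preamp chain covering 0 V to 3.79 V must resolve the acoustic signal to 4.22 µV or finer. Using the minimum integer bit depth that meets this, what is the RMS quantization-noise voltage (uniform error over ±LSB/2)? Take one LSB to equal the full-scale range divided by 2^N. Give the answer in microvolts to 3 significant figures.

V_FS = 3.79 V.
Need 2^N ≥ 3.79 V / 4.22 µV = 898100 → N_min = 20.
Step size = 3.79/1048576 V = 3.6144 µV.
RMS noise = LSB/√12 = 1.04 µV.

1.04 µV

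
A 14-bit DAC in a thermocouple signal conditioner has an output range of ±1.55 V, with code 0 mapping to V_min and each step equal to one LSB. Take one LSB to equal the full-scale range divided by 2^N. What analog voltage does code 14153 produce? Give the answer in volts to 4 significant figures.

The full-scale span is 1.55 − (-1.55) = 3.1 V. LSB = 3.1 V / 2^14.
V_out = -1.55 + 14153 × (3.1/16384) V
      = -1.55 + 2.67787 = 1.12787 V.

1.128 V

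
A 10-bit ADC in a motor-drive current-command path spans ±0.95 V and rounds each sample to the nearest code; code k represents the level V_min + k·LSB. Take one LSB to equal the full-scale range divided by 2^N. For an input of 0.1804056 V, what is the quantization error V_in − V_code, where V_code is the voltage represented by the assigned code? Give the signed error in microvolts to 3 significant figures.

Full-scale range = 0.95 V − (-0.95 V) = 1.9 V. LSB = 1.9 V / 2^10 ≈ 1.855 mV.
(V_in − V_min)/LSB = (0.1804056 − (-0.95)) × 1024/1.9 = 609.2291 → nearest code k = 609.
V_code = V_min + k × range/2^10 = -0.95 + 609 × 1.9/1024 = 0.1799804688 V.
Error = V_in − V_code = 0.1804056 − (0.1799804688) = +425 µV.

+425 µV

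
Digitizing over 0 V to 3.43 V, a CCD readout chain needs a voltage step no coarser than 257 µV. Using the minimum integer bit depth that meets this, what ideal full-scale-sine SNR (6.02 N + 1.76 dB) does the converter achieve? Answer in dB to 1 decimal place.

Full-scale range = 3.43 V.
3.43 V / 257 µV = 13350. Since 2^13 = 8192 and 2^14 = 16384, N = 14.
Ideal SNR at N = 14: 6.02·14 + 1.76 = 86.0 dB.

86.0 dB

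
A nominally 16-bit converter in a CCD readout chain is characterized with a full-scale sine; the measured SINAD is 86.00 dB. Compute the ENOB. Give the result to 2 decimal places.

ENOB = (86.00 − 1.76)/6.02 = 13.9934 bits.

13.99 bits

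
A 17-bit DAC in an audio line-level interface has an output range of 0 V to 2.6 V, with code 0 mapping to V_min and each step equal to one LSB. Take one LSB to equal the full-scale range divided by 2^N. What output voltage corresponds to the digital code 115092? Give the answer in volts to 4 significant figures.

2.283 V

Range is 2.6 V. LSB = 2.6 V / 2^17.
V_out = 0 + 115092 × (2.6/131072) V
      = 0 V + 2.28301 V = 2.28301 V.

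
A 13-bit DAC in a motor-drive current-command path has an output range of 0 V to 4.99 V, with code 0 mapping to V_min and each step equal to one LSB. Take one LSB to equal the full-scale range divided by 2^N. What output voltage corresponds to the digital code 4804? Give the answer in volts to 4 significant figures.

2.926 V

Range is 4.99 V. LSB = 4.99 V / 2^13.
V_out = V_min + code × LSB = 0 V + 4804 × 4.99 V / 8192
      = 0 + 2.92626 = 2.92626 V.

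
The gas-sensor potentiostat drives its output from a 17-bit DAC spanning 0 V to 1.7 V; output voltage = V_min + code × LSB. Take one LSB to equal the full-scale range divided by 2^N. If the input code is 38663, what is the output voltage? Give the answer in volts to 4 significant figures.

0.5015 V

Full-scale range = 1.7 V. LSB = 1.7 V / 2^17.
V_out = V_min + code × LSB = 0 V + 38663 × 1.7 V / 131072
      = 0 V + 0.501458 V = 0.501458 V.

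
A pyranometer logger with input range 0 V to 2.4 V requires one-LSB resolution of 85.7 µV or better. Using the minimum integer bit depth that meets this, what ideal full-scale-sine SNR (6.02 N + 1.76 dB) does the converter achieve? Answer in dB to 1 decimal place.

Full-scale range = 2.4 V.
Levels needed ≥ 2.4/85.7 µV = 28000. 2^15 = 32768 suffices, so N_min = 15.
6.02(15) + 1.76 = 92.06 dB.

92.1 dB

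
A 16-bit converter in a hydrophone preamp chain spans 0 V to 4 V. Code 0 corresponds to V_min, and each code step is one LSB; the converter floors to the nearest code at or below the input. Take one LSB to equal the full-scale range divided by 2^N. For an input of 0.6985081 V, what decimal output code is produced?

Range is 4 V. LSB = 4 V / 2^16 ≈ 61.04 µV.
code = ⌊(V_in − V_min)/LSB⌋ = ⌊(V_in − V_min) × 2^16 / range⌋
     = ⌊(0.6985081 − (0)) × 65536 / 4⌋ = ⌊0.6985081 × 65536/4⌋
     = ⌊11444.357⌋ = 11444.

11444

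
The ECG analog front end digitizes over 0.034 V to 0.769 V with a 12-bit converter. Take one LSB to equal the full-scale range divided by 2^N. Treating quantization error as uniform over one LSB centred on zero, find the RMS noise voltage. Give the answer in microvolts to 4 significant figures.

51.80 µV

Full-scale range = 0.769 V − (0.034 V) = 0.735 V.
Step size = 0.735/4096 V = 179.443 µV.
V_rms = LSB/√12 = 179.443 µV / √12 = 51.80 µV.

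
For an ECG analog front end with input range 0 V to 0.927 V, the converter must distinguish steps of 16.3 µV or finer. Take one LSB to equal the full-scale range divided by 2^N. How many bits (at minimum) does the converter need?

Full-scale range = 0.927 V.
Required number of levels: 0.927/16.3 µV = 56871; smallest N with 2^N ≥ that is 16.

16 bits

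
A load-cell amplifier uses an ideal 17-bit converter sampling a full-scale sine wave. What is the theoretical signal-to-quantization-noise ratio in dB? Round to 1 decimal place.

104.1 dB

SNR = 6.02·17 + 1.76 = 104.10 dB.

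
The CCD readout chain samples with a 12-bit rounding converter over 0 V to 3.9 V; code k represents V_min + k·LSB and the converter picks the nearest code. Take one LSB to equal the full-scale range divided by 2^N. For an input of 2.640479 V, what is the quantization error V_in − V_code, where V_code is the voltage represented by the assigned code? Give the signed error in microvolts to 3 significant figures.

Span = 3.9 V. LSB = 3.9 V / 2^12 ≈ 0.9521 mV.
(2.640479 − (0)) / LSB = 2.640479 × 4096/3.9 = 2773.1800. Nearest integer: k = 2773.
V_code = 0 + (2773/4096) × 3.9 = 2.640307617 V.
V_in − V_code = 2.640479 − (2.640307617) = +171 µV.

+171 µV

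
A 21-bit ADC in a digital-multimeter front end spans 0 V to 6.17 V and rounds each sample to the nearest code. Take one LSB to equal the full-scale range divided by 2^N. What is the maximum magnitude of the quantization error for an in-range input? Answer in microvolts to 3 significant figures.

1.47 µV

V_FS = 6.17 V.
LSB = 6.17 V / 2^21 = 2.9421 µV.
A rounding quantizer has |error| ≤ LSB/2 = 1.47 µV.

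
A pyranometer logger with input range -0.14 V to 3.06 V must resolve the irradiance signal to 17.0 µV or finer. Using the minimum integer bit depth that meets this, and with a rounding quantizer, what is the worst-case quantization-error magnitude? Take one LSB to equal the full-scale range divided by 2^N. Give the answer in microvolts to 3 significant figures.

Full-scale range = 3.06 V − (-0.14 V) = 3.2 V.
Required number of levels: 3.2/17.0 µV = 188240; smallest N with 2^N ≥ that is 18.
Step size = 3.2/262144 V = 12.207 µV.
Max error for round-to-nearest is LSB/2 = 6.10 µV.

6.10 µV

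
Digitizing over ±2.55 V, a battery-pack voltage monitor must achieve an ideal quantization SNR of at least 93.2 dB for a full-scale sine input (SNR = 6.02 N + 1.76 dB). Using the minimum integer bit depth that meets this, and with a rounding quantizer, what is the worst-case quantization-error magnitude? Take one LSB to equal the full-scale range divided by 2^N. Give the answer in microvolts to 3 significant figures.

Full-scale range = 2.55 V − (-2.55 V) = 5.1 V.
N ≥ (93.2 − 1.76)/6.02 = 15.189 → N_min = 16.
Step size = 5.1/65536 V = 77.820 µV.
Half an LSB is 38.9 µV.

38.9 µV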